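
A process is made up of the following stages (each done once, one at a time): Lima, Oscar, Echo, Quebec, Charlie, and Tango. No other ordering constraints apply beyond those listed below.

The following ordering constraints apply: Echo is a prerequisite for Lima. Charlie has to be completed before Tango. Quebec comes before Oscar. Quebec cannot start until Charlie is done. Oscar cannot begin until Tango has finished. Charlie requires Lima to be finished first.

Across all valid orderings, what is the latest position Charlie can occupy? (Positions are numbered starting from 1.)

3

The stages that are forced after Charlie, directly or by a chain of constraints, are Oscar, Quebec, Tango. That's 3 stages.
With 3 mandatory successors out of 6 stages total, the latest slot for Charlie is 6−3 = 3, and it's reachable by doing all non-successors before Charlie.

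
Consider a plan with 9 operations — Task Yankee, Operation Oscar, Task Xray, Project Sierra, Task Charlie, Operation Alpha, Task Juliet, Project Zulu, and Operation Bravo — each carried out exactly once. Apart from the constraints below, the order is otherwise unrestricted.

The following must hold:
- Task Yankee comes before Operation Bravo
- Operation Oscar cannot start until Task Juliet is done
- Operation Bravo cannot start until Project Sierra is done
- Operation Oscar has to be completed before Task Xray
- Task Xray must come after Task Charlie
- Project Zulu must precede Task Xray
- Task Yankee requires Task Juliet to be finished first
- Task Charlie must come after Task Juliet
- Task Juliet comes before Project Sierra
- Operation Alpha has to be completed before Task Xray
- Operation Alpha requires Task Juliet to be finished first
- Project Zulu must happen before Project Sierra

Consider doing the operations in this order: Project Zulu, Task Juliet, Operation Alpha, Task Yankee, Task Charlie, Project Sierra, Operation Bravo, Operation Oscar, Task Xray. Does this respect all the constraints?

Checking each listed constraint against this order: for instance, Project Zulu is in position 1 and Task Xray in position 9, so that constraint holds — and the remaining constraints check out the same way.

Yes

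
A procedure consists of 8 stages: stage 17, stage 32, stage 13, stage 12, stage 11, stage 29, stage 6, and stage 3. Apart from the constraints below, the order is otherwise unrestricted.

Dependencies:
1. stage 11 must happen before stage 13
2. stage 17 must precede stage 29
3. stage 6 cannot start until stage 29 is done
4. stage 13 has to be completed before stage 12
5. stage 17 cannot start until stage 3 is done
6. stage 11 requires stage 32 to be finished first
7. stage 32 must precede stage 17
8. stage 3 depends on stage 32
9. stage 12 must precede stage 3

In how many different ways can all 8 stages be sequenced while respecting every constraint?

Stage 32 is the only stage with nothing required before it, so every ordering starts there.
Continuing from there, at each step only one stage has all its prerequisites placed, so the ordering is fully determined — there is exactly 1.

1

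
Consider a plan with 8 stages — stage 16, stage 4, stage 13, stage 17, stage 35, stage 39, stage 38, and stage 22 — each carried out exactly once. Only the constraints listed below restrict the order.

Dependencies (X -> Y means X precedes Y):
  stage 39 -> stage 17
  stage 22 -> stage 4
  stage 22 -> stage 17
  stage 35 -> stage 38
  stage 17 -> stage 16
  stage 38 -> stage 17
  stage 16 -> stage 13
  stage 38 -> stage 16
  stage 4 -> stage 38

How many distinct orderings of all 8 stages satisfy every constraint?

15

The stages with no prerequisites are stage 35, stage 39, stage 22; any of them can be placed first.
Systematically extending each partial ordering one stage at a time and counting, there are 15 complete orderings.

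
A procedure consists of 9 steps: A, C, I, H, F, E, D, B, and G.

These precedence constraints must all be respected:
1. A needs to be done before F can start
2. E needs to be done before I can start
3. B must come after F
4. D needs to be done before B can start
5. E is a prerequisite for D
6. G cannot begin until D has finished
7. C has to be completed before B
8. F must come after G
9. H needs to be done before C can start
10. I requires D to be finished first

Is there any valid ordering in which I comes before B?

Yes

No chain of constraints runs from B to I, so B is not required to come first.
So a valid ordering placing I earlier than B exists.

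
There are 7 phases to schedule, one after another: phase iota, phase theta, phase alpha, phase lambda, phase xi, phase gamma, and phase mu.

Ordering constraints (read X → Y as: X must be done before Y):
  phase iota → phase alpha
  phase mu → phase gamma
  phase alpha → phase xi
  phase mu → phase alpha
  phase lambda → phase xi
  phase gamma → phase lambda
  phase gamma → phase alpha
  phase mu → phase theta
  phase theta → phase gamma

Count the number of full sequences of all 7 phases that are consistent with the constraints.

The phases with no prerequisites are phase iota, phase mu; any of them can be placed first.
Systematically extending each partial ordering one phase at a time and counting, there are 9 complete orderings.

9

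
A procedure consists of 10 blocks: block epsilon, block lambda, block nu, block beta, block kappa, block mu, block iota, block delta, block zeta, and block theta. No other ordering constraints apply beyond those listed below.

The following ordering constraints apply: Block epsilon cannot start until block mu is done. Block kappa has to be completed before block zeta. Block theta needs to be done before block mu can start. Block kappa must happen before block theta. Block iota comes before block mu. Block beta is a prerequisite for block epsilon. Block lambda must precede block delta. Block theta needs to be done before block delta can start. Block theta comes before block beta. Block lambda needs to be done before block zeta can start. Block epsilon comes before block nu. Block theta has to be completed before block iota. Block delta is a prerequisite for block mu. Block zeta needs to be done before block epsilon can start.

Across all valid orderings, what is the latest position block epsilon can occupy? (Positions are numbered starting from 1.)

The only block forced after block epsilon (directly or by a chain) is block nu.
With 1 mandatory successor out of 10 blocks total, the latest slot for block epsilon is 10−1 = 9, and it's reachable by doing all non-successors before block epsilon.

9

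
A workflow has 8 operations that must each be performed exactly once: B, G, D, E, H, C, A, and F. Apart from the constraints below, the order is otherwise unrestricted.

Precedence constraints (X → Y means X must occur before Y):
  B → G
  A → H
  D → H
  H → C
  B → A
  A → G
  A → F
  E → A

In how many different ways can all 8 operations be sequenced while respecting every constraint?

112

3 operations have no prerequisites (B, D, E), so any of them could come first.
Counting all ways to extend the partial order to a total order gives 112.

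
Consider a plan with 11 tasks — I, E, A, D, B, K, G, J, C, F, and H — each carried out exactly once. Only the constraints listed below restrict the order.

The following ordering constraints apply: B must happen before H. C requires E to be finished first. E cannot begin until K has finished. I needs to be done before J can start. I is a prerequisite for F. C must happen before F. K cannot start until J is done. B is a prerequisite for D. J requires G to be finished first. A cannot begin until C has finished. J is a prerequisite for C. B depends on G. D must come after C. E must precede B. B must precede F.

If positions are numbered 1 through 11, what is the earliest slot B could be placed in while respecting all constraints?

6

Working backwards through the constraints from B, its full set of required predecessors is I, E, K, G, J — 5 of them.
With 5 mandatory predecessors, the earliest B can sit is position 5+1 = 6, and placing just those 5 first achieves it.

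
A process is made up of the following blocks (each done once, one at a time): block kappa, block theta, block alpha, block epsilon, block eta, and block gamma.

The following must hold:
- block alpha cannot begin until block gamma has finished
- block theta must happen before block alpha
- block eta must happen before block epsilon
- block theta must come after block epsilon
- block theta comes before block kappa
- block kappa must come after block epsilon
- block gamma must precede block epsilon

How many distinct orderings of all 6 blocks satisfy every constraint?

4

The blocks with no prerequisites are block eta, block gamma; any of them can be placed first.
Counting all ways to extend the partial order to a total order gives 4.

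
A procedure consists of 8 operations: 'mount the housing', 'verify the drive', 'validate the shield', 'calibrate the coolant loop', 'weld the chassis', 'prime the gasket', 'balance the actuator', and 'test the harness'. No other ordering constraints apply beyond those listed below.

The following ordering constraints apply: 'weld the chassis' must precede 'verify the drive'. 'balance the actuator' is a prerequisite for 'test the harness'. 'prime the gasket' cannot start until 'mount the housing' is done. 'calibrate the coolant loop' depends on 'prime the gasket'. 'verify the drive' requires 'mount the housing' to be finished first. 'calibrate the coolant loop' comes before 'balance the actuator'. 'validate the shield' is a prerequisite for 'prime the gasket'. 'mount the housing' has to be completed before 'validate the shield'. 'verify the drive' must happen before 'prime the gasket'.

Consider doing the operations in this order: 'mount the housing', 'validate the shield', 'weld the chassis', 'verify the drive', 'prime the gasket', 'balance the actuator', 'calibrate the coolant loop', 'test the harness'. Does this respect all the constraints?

No

In the proposed order, 'balance the actuator' appears before 'calibrate the coolant loop'.
That contradicts the constraint that 'calibrate the coolant loop' must precede 'balance the actuator'.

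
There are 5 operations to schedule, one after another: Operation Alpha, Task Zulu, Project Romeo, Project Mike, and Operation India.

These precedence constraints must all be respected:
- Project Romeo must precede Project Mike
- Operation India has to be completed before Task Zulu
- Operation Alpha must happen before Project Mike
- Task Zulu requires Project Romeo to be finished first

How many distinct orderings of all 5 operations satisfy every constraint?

The operations with no prerequisites are Operation Alpha, Project Romeo, Operation India; any of them can be placed first.
Enumerating by repeatedly choosing an available operation (one whose prerequisites are all placed) gives 16 distinct complete orderings.

16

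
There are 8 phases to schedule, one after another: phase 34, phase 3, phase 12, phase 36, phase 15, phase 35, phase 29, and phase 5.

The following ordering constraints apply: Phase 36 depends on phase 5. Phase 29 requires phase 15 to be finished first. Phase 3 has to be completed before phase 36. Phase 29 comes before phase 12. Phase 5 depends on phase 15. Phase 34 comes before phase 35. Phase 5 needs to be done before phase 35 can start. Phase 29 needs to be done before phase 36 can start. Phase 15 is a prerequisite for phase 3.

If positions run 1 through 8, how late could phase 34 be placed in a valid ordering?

The only phase forced after phase 34 (directly or by a chain) is phase 35.
So at least 1 phase follows phase 34, putting phase 34 no later than position 7. That position is achievable by scheduling everything else first.

7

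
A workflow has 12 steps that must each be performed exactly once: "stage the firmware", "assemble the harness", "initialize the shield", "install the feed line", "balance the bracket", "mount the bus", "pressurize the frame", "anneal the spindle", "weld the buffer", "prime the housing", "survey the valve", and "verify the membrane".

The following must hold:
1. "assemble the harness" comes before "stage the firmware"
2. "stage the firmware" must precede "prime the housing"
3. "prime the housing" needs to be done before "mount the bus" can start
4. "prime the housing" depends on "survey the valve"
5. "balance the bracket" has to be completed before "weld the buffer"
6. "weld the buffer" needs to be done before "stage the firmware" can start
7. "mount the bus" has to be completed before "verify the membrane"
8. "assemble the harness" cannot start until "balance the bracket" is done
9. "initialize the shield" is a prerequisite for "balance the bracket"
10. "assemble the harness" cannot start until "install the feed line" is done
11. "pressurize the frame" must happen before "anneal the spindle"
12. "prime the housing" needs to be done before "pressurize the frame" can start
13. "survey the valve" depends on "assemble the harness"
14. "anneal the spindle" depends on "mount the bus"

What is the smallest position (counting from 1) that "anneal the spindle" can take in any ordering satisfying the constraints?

Every step that must precede "anneal the spindle" has to come before it. Tracing all chains that end at "anneal the spindle", those steps are: "stage the firmware", "assemble the harness", "initialize the shield", "install the feed line", "balance the bracket", "mount the bus", "pressurize the frame", "weld the buffer", "prime the housing", "survey the valve" — 10 in total.
With 10 mandatory predecessors, the earliest "anneal the spindle" can sit is position 10+1 = 11, and placing just those 10 first achieves it.

11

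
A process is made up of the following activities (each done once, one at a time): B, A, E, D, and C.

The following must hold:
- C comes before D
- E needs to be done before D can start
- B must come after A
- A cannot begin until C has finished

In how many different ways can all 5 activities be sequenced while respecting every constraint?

9

The activities with no prerequisites are E, C; any of them can be placed first.
Enumerating by repeatedly choosing an available activity (one whose prerequisites are all placed) gives 9 distinct complete orderings.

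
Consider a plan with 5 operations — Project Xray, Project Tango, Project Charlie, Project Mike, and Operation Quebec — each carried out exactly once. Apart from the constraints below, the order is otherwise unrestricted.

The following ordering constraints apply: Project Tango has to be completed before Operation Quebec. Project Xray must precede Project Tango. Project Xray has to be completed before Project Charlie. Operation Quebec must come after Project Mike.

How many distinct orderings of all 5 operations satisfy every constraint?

11

The operations with no prerequisites are Project Xray, Project Mike; any of them can be placed first.
Enumerating by repeatedly choosing an available operation (one whose prerequisites are all placed) gives 11 distinct complete orderings.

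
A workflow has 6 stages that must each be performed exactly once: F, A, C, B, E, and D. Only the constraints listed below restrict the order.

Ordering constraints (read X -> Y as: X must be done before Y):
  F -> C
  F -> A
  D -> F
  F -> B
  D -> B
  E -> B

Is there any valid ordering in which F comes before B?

Every valid ordering already has F before B (the constraints require it), so in particular at least one does.

Yes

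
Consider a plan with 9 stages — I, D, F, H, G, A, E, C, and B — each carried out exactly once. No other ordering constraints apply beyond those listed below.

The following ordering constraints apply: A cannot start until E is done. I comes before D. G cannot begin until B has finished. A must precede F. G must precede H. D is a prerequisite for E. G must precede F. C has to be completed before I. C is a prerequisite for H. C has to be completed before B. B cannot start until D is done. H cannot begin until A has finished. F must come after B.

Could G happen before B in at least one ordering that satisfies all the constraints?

The constraints give a chain B → G, which forces B before G.
So no valid ordering can have G before B.

No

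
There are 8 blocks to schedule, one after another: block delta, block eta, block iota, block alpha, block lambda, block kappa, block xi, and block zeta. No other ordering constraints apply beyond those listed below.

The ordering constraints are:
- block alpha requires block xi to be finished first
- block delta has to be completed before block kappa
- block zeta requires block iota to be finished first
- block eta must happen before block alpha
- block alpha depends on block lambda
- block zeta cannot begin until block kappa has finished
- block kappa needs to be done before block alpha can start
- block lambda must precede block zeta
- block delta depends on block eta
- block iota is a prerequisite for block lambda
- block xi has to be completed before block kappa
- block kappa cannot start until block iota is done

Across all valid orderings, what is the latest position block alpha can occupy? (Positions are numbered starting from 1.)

Nothing depends on block alpha, so it can be the final block, position 8.

8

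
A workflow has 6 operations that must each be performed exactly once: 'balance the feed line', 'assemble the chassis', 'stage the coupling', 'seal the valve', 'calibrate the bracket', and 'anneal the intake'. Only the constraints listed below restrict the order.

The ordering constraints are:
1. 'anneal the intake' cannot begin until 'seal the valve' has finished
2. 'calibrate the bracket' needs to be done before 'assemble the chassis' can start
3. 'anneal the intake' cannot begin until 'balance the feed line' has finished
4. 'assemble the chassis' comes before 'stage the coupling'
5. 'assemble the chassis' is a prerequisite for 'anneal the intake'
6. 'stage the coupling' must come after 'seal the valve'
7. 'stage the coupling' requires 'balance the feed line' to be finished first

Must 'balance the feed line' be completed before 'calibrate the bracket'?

No chain of constraints connects 'balance the feed line' to 'calibrate the bracket' in either direction.
So 'balance the feed line' can come before 'calibrate the bracket' or after — it is not forced.

No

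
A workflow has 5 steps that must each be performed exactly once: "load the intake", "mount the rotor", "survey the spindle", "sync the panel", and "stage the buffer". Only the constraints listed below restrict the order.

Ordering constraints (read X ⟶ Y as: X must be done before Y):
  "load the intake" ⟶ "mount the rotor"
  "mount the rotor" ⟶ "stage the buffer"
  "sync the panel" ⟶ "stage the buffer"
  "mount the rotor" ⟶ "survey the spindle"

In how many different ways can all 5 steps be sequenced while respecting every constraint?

7

The steps with no prerequisites are "load the intake", "sync the panel"; any of them can be placed first.
Systematically extending each partial ordering one step at a time and counting, there are 7 complete orderings.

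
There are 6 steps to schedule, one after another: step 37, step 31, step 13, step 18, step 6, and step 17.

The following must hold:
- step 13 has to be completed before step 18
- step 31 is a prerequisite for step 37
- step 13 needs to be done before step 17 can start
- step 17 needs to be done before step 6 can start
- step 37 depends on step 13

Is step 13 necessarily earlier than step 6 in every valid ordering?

Yes

Following the dependencies: step 13 → step 17 → step 6.
That forces step 13 before step 6 in every valid schedule.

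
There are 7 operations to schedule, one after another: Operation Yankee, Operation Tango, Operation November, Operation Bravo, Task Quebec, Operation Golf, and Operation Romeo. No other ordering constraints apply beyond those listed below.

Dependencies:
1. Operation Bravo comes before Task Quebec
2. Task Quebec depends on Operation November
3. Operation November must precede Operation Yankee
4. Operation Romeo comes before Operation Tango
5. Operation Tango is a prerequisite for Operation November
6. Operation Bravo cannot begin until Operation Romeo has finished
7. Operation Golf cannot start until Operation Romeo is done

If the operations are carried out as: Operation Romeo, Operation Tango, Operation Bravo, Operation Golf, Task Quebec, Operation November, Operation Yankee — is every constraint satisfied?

No

The sequence places Task Quebec ahead of Operation November.
But one of the constraints requires Operation November before Task Quebec, so this ordering violates it.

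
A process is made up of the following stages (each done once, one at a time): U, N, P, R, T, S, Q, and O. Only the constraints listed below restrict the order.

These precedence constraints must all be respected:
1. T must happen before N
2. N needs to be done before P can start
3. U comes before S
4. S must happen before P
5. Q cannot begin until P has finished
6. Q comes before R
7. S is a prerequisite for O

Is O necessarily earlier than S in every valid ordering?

No

The constraints actually force S before O (via S → O), not the other way around.
So O never precedes S.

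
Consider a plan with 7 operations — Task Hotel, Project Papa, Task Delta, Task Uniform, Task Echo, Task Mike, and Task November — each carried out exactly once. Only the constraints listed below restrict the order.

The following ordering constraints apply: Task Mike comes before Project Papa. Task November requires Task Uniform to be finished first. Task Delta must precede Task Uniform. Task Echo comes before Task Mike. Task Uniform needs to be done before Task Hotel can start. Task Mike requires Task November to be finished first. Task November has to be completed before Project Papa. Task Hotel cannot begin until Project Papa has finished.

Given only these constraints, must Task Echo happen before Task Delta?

Nothing in the constraints links Task Echo and Task Delta; they are unordered relative to each other.
There exist valid orderings with Task Delta before Task Echo, so Task Echo is not required to come first.

No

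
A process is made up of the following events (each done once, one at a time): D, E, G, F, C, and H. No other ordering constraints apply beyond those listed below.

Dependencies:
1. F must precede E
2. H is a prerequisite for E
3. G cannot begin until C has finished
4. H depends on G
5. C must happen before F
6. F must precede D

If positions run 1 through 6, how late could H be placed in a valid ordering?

Following the constraints forward from H, its only required successor is E.
So at least 1 event follows H, putting H no later than position 5. That position is achievable by scheduling everything else first.

5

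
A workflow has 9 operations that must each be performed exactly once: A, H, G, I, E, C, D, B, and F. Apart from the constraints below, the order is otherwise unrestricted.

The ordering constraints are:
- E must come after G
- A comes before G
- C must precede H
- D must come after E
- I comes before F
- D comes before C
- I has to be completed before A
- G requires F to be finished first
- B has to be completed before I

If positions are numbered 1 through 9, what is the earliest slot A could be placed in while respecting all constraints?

3

Working backwards through the constraints from A, its full set of required predecessors is I, B — 2 of them.
So at minimum 2 operations come before A, putting A no earlier than position 3. That position is achievable by scheduling exactly those predecessors first.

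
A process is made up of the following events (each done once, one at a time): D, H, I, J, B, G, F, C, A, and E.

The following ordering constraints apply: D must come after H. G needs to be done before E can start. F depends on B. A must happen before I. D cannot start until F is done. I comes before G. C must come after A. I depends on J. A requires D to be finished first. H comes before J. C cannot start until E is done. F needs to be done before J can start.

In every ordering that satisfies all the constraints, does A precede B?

No

The constraints actually force B before A (via B → F → D → A), not the other way around.
So A never precedes B.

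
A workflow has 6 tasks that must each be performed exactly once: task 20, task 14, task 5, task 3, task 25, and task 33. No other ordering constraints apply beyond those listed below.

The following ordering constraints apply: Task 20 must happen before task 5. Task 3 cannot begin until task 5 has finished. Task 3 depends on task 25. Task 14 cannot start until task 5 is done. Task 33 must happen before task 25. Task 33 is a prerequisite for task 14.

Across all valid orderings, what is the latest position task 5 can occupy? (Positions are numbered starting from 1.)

4

Every task that must follow task 5 has to come after it. Tracing all chains starting from task 5, those tasks are: task 14, task 3 — 2 in total.
So at least 2 tasks follow task 5, putting task 5 no later than position 4. That position is achievable by scheduling everything else first.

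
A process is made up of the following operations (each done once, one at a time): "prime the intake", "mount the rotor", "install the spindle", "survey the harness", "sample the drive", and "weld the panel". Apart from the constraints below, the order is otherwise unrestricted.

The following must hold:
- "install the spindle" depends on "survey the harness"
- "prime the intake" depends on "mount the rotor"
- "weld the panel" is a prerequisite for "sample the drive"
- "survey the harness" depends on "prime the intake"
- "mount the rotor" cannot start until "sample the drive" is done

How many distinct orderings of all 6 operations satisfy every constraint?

"weld the panel" is the only operation with nothing required before it, so every ordering starts there.
Continuing from there, at each step only one operation has all its prerequisites placed, so the ordering is fully determined — there is exactly 1.

1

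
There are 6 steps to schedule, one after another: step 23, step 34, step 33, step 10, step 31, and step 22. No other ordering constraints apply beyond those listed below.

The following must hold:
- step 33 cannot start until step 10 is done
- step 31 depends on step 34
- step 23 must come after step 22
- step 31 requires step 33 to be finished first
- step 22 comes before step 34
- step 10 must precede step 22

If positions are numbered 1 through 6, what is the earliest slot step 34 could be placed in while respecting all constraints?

3

Every step that must precede step 34 has to come before it. Tracing all chains that end at step 34, those steps are: step 10, step 22 — 2 in total.
So at minimum 2 steps come before step 34, putting step 34 no earlier than position 3. That position is achievable by scheduling exactly those predecessors first.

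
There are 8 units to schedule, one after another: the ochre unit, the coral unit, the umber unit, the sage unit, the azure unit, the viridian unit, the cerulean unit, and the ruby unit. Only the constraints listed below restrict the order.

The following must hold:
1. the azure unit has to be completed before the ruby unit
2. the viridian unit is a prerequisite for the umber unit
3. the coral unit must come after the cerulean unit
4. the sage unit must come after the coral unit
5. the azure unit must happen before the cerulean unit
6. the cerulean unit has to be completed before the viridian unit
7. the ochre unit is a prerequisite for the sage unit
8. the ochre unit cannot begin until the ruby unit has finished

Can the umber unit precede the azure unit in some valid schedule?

Following the azure unit → the cerulean unit → the viridian unit → the umber unit, the azure unit must precede the umber unit in every valid ordering.
So no valid ordering can have the umber unit before the azure unit.

No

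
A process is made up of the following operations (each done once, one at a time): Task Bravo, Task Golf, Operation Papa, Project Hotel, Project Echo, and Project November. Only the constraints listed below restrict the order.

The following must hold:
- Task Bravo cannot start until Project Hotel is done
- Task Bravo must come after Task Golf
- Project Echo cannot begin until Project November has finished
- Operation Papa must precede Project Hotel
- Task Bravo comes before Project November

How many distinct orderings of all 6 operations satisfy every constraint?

2 operations have no prerequisites (Task Golf, Operation Papa), so any of them could come first.
Enumerating by repeatedly choosing an available operation (one whose prerequisites are all placed) gives 3 distinct complete orderings.

3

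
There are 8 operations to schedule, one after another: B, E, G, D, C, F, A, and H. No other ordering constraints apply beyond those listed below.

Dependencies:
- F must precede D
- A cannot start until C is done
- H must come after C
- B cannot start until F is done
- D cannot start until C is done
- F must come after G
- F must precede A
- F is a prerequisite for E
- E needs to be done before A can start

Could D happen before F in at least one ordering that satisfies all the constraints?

No

The constraints give a chain F → D, which forces F before D.
So no valid ordering can have D before F.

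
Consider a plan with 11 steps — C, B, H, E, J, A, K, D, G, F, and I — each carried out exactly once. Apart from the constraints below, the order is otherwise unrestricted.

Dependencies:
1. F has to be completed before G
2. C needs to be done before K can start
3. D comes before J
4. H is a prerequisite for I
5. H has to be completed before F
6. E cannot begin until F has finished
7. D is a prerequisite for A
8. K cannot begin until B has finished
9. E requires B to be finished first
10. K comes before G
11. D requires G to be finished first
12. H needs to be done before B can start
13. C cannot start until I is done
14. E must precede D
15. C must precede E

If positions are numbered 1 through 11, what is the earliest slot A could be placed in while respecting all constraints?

10

Every step that must precede A has to come before it. Tracing all chains that end at A, those steps are: C, B, H, E, K, D, G, F, I — 9 in total.
With 9 mandatory predecessors, the earliest A can sit is position 9+1 = 10, and placing just those 9 first achieves it.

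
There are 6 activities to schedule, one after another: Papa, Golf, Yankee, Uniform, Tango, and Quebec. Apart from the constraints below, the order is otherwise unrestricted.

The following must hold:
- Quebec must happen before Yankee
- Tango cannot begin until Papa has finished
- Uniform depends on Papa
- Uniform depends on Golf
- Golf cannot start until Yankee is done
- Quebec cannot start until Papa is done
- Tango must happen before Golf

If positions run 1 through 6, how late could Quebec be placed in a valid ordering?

Every activity that must follow Quebec has to come after it. Tracing all chains starting from Quebec, those activities are: Golf, Yankee, Uniform — 3 in total.
So at least 3 activities follow Quebec, putting Quebec no later than position 3. That position is achievable by scheduling everything else first.

3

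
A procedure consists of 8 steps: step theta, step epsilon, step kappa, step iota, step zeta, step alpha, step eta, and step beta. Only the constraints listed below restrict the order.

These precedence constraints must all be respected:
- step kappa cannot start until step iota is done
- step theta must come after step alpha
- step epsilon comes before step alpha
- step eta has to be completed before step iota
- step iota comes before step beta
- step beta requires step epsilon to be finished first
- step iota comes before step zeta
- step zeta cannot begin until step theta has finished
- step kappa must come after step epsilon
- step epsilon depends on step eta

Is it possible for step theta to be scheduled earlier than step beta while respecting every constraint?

Yes

No chain of constraints runs from step beta to step theta, so step beta is not required to come first.
That means at least one valid schedule has step theta before step beta.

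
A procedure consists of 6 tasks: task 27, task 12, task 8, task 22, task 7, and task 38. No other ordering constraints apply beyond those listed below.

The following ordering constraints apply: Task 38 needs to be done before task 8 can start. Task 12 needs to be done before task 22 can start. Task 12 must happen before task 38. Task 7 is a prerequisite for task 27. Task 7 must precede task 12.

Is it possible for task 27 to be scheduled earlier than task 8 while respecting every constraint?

Yes

The constraints leave task 27 and task 8 unordered relative to each other; nothing requires task 8 earlier.
So a valid ordering placing task 27 earlier than task 8 exists.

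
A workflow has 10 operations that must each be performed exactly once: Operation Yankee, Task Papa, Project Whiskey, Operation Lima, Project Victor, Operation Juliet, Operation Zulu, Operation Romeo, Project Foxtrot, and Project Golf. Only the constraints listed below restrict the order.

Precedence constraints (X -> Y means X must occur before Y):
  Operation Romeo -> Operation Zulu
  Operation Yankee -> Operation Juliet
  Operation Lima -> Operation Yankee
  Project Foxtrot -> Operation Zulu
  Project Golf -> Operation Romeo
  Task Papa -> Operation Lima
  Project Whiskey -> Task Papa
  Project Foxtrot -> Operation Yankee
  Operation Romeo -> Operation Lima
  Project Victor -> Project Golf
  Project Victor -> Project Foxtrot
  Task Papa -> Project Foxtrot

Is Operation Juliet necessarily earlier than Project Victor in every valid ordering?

The constraints actually force Project Victor before Operation Juliet (via Project Victor → Project Foxtrot → Operation Yankee → Operation Juliet), not the other way around.
So Operation Juliet never precedes Project Victor.

No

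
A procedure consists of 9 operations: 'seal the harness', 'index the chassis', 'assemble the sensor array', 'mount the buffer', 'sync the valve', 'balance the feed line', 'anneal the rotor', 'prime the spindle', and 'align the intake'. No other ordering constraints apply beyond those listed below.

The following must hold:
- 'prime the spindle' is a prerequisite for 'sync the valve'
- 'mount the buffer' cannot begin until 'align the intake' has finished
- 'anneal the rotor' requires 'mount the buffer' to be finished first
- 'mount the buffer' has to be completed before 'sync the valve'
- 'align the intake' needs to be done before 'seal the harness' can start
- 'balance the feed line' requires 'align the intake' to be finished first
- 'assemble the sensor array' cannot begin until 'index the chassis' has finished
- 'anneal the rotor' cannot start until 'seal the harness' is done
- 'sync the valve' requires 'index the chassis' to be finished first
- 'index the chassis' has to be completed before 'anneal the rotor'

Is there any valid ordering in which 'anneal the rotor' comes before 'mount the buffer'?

Following 'mount the buffer' → 'anneal the rotor', 'mount the buffer' must precede 'anneal the rotor' in every valid ordering.
Hence 'anneal the rotor' can never be scheduled before 'mount the buffer'.

No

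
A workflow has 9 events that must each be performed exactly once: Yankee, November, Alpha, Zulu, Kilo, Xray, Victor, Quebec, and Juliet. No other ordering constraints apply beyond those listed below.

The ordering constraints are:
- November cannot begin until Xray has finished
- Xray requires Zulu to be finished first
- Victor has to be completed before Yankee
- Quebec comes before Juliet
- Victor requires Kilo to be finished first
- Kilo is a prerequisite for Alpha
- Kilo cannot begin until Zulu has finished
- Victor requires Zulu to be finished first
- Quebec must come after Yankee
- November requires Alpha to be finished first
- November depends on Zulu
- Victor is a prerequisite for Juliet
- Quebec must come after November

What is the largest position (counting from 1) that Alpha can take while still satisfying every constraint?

6

Every event that must follow Alpha has to come after it. Tracing all chains starting from Alpha, those events are: November, Quebec, Juliet — 3 in total.
With 3 mandatory successors out of 9 events total, the latest slot for Alpha is 9−3 = 6, and it's reachable by doing all non-successors before Alpha.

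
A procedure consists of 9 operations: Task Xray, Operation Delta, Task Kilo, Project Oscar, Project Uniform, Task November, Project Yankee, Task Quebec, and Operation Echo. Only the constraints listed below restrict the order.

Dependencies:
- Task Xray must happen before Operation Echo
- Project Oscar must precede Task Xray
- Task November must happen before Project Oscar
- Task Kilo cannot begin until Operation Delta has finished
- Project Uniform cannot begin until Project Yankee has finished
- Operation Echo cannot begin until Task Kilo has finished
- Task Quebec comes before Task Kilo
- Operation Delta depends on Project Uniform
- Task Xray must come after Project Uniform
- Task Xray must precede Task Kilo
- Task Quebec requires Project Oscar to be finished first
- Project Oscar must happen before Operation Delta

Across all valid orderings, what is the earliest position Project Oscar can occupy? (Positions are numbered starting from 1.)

2

The only operation forced before Project Oscar (directly or transitively) is Task November.
With 1 mandatory predecessor, the earliest Project Oscar can sit is position 1+1 = 2, and placing just that one first achieves it.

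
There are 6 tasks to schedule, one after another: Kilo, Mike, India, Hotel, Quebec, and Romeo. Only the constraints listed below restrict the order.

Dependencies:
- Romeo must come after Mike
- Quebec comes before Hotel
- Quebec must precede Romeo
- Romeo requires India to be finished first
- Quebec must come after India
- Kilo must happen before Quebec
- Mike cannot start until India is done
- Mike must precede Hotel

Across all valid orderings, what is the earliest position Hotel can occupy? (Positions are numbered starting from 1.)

5

Every task that must precede Hotel has to come before it. Tracing all chains that end at Hotel, those tasks are: Kilo, Mike, India, Quebec — 4 in total.
So at minimum 4 tasks come before Hotel, putting Hotel no earlier than position 5. That position is achievable by scheduling exactly those predecessors first.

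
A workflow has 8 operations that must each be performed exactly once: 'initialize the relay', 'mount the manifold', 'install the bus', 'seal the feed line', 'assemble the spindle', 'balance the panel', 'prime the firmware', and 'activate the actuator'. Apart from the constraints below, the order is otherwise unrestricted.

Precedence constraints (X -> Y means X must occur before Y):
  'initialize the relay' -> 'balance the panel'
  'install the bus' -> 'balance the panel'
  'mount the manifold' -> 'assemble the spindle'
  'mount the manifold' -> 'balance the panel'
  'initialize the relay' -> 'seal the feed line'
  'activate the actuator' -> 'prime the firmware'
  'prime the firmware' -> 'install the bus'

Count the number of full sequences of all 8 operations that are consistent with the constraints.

3 operations have no prerequisites ('initialize the relay', 'mount the manifold', 'activate the actuator'), so any of them could come first.
Systematically extending each partial ordering one operation at a time and counting, there are 370 complete orderings.

370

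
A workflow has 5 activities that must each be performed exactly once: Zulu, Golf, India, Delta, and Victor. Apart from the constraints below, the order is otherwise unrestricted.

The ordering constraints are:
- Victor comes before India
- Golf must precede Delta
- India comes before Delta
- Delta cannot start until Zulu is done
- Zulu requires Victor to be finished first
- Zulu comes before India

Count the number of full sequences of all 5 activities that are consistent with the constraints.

The activities with no prerequisites are Golf, Victor; any of them can be placed first.
Counting all ways to extend the partial order to a total order gives 4.

4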